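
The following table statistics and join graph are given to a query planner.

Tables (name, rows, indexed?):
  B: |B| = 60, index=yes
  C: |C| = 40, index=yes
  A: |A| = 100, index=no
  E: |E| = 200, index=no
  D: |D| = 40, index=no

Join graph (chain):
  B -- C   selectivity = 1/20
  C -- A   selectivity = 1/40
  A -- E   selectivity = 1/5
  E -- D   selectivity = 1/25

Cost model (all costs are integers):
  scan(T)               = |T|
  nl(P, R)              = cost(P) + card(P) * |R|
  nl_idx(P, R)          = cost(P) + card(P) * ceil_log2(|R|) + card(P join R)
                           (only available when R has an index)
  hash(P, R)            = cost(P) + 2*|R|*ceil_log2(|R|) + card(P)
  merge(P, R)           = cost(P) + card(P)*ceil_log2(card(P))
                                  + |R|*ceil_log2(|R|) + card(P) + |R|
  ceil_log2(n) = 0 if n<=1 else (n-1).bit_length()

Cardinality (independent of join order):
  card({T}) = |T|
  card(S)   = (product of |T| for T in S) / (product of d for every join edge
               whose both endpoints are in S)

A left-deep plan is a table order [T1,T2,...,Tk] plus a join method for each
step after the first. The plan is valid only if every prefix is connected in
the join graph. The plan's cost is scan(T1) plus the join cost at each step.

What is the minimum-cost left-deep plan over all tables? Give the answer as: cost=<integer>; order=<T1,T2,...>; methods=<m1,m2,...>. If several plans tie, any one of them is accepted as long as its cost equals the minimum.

cost=14880; order=A,C,E,D,B; methods=hash,merge,hash,hash

Selinger DP (subsets sized 1..n):
  {B}: scan cost=60, card=60
  {C}: scan cost=40, card=40
  {A}: scan cost=100, card=100
  {E}: scan cost=200, card=200
  {D}: scan cost=40, card=40
  {BC}: card=120; try (B,nl_idx)→400, (C,nl_idx)→540, (C,hash)→600, (B,merge)→740, (C,merge)→760, (B,hash)→800 …(+2); best=400 via (B,nl_idx)
  {AC}: card=100; try (C,hash)→680, (C,nl_idx)→800, (A,merge)→1120, (C,merge)→1180, (A,hash)→1480, (A,nl)→4040 …(+1); best=680 via (C,hash)
  {AE}: card=4000; try (A,hash)→1800, (E,merge)→2700, (A,merge)→2800, (E,hash)→3400, (E,nl)→20100, (A,nl)→20200; best=1800 via (A,hash)
  {DE}: card=320; try (D,hash)→880, (E,merge)→2120, (D,merge)→2280, (E,hash)→3280, (E,nl)→8040, (D,nl)→8200; best=880 via (D,hash)
  {ABC}: card=300; try (B,hash)→1500, (B,nl_idx)→1580, (B,merge)→1900, (A,hash)→1920, (A,merge)→2160, (B,nl)→6680 …(+1); best=1500 via (B,hash)
  {ACE}: card=4000; try (E,merge)→3280, (E,hash)→3980, (C,hash)→6280, (E,nl)→20680, (C,nl_idx)→29800, (C,merge)→54080 …(+1); best=3280 via (E,merge)
  {ADE}: card=6400; try (A,hash)→2600, (A,merge)→4880, (D,hash)→6280, (A,nl)→32880, (D,merge)→54080, (D,nl)→161800; best=2600 via (A,hash)
  {ABCE}: card=12000; try (E,hash)→5000, (E,merge)→6300, (B,hash)→8000, (B,nl_idx)→39280, (B,merge)→55700, (E,nl)→61500 …(+1); best=5000 via (E,hash)
  {ACDE}: card=6400; try (D,hash)→7760, (C,hash)→9480, (C,nl_idx)→47400, (D,merge)→55560, (C,merge)→92480, (D,nl)→163280 …(+1); best=7760 via (D,hash)
  {ABCDE}: card=19200; try (B,hash)→14880, (D,hash)→17480, (B,nl_idx)→65360, (B,merge)→97780, (D,merge)→185280, (B,nl)→391760 …(+1); best=14880 via (B,hash)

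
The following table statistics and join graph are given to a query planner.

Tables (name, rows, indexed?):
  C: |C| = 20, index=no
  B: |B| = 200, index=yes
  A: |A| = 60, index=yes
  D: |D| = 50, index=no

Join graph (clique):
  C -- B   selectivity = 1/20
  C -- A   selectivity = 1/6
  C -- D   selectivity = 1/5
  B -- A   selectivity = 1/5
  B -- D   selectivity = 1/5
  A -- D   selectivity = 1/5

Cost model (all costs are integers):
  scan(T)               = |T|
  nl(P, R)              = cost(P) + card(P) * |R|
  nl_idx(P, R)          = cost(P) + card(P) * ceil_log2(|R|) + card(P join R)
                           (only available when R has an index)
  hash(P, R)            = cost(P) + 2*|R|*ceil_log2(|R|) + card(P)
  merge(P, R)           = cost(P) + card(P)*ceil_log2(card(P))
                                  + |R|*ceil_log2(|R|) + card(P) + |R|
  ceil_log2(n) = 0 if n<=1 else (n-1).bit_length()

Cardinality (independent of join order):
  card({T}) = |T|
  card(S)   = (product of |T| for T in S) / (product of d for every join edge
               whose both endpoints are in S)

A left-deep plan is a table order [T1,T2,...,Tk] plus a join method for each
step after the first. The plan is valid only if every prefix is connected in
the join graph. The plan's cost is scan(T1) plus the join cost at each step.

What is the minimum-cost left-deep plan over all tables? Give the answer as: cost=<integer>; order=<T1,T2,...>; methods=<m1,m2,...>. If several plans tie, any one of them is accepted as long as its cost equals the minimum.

cost=2300; order=C,B,A,D; methods=nl_idx,hash,hash

Selinger DP (subsets sized 1..n):
  {C}: scan cost=20, card=20
  {B}: scan cost=200, card=200
  {A}: scan cost=60, card=60
  {D}: scan cost=50, card=50
  {BC}: card=200; try (B,nl_idx)→380, (C,hash)→600, (B,merge)→1940, (C,merge)→2120, (B,hash)→3240, (B,nl)→4020 …(+1); best=380 via (B,nl_idx)
  {AC}: card=200; try (C,hash)→320, (A,nl_idx)→340, (A,merge)→560, (C,merge)→600, (A,hash)→760, (A,nl)→1220 …(+1); best=320 via (C,hash)
  {CD}: card=200; try (C,hash)→300, (D,merge)→490, (C,merge)→520, (D,hash)→640, (D,nl)→1020, (C,nl)→1050; best=300 via (C,hash)
  {AB}: card=2400; try (A,hash)→1120, (B,merge)→2280, (A,merge)→2420, (B,nl_idx)→2940, (B,hash)→3320, (A,nl_idx)→3800 …(+2); best=1120 via (A,hash)
  {BD}: card=2000; try (D,hash)→1000, (B,merge)→2200, (D,merge)→2350, (B,nl_idx)→2450, (B,hash)→3300, (B,nl)→10050 …(+1); best=1000 via (D,hash)
  {AD}: card=600; try (D,hash)→720, (A,hash)→820, (A,merge)→820, (D,merge)→830, (A,nl_idx)→950, (A,nl)→3050 …(+1); best=720 via (D,hash)
  {ABC}: card=400; try (A,hash)→1300, (A,nl_idx)→1980, (B,nl_idx)→2320, (A,merge)→2600, (C,hash)→3720, (B,hash)→3720 …(+5); best=1300 via (A,hash)
  {BCD}: card=400; try (D,hash)→1180, (B,nl_idx)→2300, (D,merge)→2530, (C,hash)→3200, (B,hash)→3700, (B,merge)→3900 …(+4); best=1180 via (D,hash)
  {ACD}: card=400; try (D,hash)→1120, (A,hash)→1220, (C,hash)→1520, (A,nl_idx)→1900, (D,merge)→2470, (A,merge)→2520 …(+4); best=1120 via (D,hash)
  {ABD}: card=4800; try (A,hash)→3720, (D,hash)→4120, (B,hash)→4520, (B,merge)→9120, (B,nl_idx)→10320, (A,nl_idx)→17800 …(+5); best=3720 via (A,hash)
  {ABCD}: card=160; try (D,hash)→2300, (A,hash)→2300, (A,nl_idx)→3740, (B,nl_idx)→4480, (B,hash)→4720, (A,merge)→5600 …(+8); best=2300 via (D,hash)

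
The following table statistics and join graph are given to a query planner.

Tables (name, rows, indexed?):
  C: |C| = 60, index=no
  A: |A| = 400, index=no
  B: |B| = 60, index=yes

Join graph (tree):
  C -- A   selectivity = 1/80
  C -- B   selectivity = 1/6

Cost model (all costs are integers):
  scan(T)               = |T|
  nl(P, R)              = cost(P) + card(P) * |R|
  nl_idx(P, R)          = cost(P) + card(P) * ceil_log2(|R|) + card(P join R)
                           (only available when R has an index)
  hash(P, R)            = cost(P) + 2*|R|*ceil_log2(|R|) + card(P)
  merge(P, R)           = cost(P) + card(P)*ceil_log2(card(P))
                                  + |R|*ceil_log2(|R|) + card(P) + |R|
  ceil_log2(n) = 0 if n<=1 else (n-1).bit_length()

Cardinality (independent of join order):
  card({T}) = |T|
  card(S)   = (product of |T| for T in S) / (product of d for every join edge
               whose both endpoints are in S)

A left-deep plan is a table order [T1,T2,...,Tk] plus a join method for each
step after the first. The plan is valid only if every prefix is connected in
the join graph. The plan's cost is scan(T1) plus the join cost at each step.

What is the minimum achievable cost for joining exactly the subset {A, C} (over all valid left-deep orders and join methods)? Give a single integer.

Selinger DP over subsets of {A,C}:
  {C}: scan cost=60, card=60
  {A}: scan cost=400, card=400
  {AC}: card=300; try (C,hash)→1520, (A,merge)→4480, (C,merge)→4820, (A,hash)→7320, (A,nl)→24060, (C,nl)→24400; best=1520 via (C,hash)

1520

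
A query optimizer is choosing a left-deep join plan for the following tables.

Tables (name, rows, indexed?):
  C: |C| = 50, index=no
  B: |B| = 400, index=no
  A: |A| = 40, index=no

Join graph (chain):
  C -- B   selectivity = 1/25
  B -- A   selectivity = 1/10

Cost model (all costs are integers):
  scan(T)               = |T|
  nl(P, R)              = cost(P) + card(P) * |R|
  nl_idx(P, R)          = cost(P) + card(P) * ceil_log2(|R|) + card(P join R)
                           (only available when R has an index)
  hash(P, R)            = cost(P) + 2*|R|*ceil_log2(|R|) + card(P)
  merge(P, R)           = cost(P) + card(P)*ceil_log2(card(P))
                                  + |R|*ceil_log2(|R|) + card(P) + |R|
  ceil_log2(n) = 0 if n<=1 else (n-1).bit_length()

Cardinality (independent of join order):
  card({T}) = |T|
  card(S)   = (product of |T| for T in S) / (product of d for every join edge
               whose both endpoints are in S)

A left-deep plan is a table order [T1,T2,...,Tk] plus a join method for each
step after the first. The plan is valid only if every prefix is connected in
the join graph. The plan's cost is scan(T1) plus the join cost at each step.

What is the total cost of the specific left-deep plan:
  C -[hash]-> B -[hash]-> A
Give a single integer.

8580

step 1: scan C: cost=50, card=50
step 2: join B via hash
    card(P join B) = 50*400/(25) = 800
    cost = 50 + 2*400*9 + 50 = 7300
step 3: join A via hash
    card(P join A) = 800*40/(10) = 3200
    cost = 7300 + 2*40*6 + 800 = 8580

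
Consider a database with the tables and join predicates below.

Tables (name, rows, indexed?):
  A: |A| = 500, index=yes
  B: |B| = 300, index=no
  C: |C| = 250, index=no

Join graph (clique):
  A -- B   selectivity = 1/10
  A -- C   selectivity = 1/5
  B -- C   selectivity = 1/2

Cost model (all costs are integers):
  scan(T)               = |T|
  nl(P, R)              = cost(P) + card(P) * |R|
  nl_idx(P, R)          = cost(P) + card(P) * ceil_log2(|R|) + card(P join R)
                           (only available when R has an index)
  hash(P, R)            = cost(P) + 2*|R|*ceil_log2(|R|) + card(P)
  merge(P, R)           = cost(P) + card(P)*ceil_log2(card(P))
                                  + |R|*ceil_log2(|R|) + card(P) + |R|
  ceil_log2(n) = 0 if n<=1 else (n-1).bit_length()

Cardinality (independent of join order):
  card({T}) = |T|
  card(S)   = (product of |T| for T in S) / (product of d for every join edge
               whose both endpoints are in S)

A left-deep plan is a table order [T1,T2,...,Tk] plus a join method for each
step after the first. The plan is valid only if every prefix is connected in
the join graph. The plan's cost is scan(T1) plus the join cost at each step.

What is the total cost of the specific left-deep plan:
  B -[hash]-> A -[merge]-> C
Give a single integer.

236850

step 1: scan B: cost=300, card=300
step 2: join A via hash
    card(P join A) = 300*500/(10) = 15000
    cost = 300 + 2*500*9 + 300 = 9600
step 3: join C via merge
    card(P join C) = 15000*250/(5*2) = 375000
    cost = 9600 + 15000*14 + 250*8 + 15000 + 250 = 236850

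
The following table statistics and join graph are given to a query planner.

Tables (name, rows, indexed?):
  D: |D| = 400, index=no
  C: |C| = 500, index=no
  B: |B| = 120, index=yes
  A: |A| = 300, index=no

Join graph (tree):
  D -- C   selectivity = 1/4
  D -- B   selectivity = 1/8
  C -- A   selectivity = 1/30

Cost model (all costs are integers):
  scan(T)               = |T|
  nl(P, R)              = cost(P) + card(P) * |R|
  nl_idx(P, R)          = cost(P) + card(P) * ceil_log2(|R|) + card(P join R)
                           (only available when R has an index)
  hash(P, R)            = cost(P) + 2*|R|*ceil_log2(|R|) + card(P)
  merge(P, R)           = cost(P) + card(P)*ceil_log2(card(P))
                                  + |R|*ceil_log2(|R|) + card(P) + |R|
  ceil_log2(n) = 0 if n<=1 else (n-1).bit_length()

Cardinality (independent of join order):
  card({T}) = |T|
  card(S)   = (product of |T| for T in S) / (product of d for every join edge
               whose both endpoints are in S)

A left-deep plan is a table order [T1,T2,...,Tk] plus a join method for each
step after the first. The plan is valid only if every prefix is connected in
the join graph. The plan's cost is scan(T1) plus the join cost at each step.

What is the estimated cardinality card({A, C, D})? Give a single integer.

500000

Tables in S: A(300), C(500), D(400)
Edges inside S: D-C(d=4), C-A(d=30)
numerator = 300 * 500 * 400 = 60000000
denominator = 4 * 30 = 120
card(S) = 60000000 / 120 = 500000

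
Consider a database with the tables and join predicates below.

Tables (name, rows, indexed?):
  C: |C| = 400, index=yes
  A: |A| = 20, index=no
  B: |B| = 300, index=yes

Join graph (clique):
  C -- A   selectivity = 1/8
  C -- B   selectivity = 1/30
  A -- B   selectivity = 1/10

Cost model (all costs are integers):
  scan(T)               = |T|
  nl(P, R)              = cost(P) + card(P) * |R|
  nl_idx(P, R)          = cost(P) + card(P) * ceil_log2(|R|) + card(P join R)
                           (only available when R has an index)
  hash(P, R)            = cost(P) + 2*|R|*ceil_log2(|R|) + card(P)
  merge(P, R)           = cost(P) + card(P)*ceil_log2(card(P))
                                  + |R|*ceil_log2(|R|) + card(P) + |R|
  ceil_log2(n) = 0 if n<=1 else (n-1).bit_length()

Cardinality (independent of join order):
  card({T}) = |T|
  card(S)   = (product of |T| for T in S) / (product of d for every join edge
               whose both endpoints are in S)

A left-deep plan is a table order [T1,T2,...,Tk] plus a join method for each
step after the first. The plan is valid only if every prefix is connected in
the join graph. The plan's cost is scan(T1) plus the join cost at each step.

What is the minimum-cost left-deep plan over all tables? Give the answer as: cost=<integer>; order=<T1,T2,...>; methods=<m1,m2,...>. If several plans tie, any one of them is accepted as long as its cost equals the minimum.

cost=7200; order=A,B,C; methods=nl_idx,nl_idx

Selinger DP (subsets sized 1..n):
  {C}: scan cost=400, card=400
  {A}: scan cost=20, card=20
  {B}: scan cost=300, card=300
  {AC}: card=1000; try (A,hash)→1000, (C,nl_idx)→1200, (C,merge)→4140, (A,merge)→4520, (C,hash)→7240, (C,nl)→8020 …(+1); best=1000 via (A,hash)
  {BC}: card=4000; try (B,hash)→6200, (C,nl_idx)→7000, (C,merge)→7300, (B,merge)→7400, (C,hash)→7800, (B,nl_idx)→8000 …(+2); best=6200 via (B,hash)
  {AB}: card=600; try (B,nl_idx)→800, (A,hash)→800, (B,merge)→3140, (A,merge)→3420, (B,hash)→5440, (B,nl)→6020 …(+1); best=800 via (B,nl_idx)
  {ABC}: card=1000; try (C,nl_idx)→7200, (B,hash)→7400, (C,hash)→8600, (A,hash)→10400, (B,nl_idx)→11000, (C,merge)→11400 …(+5); best=7200 via (C,nl_idx)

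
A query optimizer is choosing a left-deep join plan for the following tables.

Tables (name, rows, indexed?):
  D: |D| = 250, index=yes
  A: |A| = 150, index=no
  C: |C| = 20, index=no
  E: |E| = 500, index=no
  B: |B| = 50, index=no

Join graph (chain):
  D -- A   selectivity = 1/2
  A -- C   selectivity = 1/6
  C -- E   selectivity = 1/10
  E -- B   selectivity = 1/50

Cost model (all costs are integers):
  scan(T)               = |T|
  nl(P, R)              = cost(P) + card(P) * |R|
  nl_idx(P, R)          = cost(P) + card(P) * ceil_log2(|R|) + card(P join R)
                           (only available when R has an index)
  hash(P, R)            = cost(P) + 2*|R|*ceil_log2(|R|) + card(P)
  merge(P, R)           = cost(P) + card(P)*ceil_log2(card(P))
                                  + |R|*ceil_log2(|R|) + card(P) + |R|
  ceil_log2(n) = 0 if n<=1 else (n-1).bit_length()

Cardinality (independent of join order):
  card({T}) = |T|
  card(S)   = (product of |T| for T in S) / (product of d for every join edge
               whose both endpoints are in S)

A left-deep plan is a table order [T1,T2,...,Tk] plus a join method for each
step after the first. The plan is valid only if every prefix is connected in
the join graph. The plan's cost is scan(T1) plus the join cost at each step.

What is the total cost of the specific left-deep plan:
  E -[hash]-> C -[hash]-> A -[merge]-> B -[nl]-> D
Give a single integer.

6654950

step 1: scan E: cost=500, card=500
step 2: join C via hash
    card(P join C) = 500*20/(10) = 1000
    cost = 500 + 2*20*5 + 500 = 1200
step 3: join A via hash
    card(P join A) = 1000*150/(6) = 25000
    cost = 1200 + 2*150*8 + 1000 = 4600
step 4: join B via merge
    card(P join B) = 25000*50/(50) = 25000
    cost = 4600 + 25000*15 + 50*6 + 25000 + 50 = 404950
step 5: join D via nl
    card(P join D) = 25000*250/(2) = 3125000
    cost = 404950 + 25000*250 = 6654950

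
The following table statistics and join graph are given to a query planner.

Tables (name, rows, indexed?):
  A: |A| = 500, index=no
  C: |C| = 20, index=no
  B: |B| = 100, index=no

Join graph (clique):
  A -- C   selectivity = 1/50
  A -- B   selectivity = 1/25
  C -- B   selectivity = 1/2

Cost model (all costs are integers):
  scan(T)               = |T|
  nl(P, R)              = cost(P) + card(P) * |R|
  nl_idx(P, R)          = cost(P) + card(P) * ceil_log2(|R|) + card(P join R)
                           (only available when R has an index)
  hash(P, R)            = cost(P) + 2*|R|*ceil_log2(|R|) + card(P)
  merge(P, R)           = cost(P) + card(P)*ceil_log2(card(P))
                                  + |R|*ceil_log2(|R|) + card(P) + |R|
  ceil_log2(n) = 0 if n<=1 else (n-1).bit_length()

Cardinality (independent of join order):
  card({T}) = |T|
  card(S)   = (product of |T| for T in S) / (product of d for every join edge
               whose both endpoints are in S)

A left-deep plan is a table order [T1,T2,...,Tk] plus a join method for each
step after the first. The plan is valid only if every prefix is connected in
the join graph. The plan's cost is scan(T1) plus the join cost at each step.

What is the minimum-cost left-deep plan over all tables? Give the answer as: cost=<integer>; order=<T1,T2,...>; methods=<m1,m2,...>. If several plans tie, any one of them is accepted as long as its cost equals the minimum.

cost=2800; order=A,C,B; methods=hash,hash

Selinger DP (subsets sized 1..n):
  {A}: scan cost=500, card=500
  {C}: scan cost=20, card=20
  {B}: scan cost=100, card=100
  {AC}: card=200; try (C,hash)→1200, (A,merge)→5140, (C,merge)→5620, (A,hash)→9040, (A,nl)→10020, (C,nl)→10500; best=1200 via (C,hash)
  {AB}: card=2000; try (B,hash)→2400, (A,merge)→5900, (B,merge)→6300, (A,hash)→9200, (A,nl)→50100, (B,nl)→50500; best=2400 via (B,hash)
  {BC}: card=1000; try (C,hash)→400, (B,merge)→940, (C,merge)→1020, (B,hash)→1440, (B,nl)→2020, (C,nl)→2100; best=400 via (C,hash)
  {ABC}: card=400; try (B,hash)→2800, (B,merge)→3800, (C,hash)→4600, (A,hash)→10400, (A,merge)→16400, (B,nl)→21200 …(+3); best=2800 via (B,hash)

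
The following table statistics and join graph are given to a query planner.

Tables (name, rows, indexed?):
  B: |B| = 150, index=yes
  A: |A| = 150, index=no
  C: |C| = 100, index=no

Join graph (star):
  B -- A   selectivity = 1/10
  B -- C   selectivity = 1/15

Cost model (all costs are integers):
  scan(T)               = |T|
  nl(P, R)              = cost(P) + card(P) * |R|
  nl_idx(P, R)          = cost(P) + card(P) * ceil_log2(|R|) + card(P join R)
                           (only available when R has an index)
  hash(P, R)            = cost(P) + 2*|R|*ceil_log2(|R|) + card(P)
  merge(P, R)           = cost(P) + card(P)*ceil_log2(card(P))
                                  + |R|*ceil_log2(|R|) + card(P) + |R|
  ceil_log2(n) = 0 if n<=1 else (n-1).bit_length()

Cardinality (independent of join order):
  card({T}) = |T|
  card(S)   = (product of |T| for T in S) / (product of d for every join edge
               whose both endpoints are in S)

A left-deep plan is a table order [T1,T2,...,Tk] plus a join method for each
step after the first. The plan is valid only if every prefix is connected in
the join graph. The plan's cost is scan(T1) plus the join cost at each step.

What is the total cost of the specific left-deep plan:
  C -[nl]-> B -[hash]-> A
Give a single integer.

step 1: scan C: cost=100, card=100
step 2: join B via nl
    card(P join B) = 100*150/(15) = 1000
    cost = 100 + 100*150 = 15100
step 3: join A via hash
    card(P join A) = 1000*150/(10) = 15000
    cost = 15100 + 2*150*8 + 1000 = 18500

18500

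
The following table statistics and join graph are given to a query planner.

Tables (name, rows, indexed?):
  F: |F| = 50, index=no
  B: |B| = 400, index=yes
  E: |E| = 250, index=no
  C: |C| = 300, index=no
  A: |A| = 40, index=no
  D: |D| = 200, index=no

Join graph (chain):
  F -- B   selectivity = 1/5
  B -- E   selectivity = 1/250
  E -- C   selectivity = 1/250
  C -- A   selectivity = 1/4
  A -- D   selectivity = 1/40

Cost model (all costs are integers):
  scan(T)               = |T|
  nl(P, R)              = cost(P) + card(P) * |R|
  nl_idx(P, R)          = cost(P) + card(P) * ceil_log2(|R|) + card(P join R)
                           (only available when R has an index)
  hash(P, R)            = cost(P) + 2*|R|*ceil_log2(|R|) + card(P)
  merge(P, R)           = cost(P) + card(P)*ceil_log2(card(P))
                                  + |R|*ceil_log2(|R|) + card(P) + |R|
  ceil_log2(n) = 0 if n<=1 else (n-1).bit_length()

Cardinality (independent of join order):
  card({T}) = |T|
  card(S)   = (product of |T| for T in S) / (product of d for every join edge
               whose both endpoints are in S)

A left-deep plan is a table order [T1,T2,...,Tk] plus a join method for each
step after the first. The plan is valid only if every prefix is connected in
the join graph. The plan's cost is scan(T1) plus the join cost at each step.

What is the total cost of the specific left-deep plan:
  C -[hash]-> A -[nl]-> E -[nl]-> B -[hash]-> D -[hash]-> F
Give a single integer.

step 1: scan C: cost=300, card=300
step 2: join A via hash
    card(P join A) = 300*40/(4) = 3000
    cost = 300 + 2*40*6 + 300 = 1080
step 3: join E via nl
    card(P join E) = 3000*250/(250) = 3000
    cost = 1080 + 3000*250 = 751080
step 4: join B via nl
    card(P join B) = 3000*400/(250) = 4800
    cost = 751080 + 3000*400 = 1951080
step 5: join D via hash
    card(P join D) = 4800*200/(40) = 24000
    cost = 1951080 + 2*200*8 + 4800 = 1959080
step 6: join F via hash
    card(P join F) = 24000*50/(5) = 240000
    cost = 1959080 + 2*50*6 + 24000 = 1983680

1983680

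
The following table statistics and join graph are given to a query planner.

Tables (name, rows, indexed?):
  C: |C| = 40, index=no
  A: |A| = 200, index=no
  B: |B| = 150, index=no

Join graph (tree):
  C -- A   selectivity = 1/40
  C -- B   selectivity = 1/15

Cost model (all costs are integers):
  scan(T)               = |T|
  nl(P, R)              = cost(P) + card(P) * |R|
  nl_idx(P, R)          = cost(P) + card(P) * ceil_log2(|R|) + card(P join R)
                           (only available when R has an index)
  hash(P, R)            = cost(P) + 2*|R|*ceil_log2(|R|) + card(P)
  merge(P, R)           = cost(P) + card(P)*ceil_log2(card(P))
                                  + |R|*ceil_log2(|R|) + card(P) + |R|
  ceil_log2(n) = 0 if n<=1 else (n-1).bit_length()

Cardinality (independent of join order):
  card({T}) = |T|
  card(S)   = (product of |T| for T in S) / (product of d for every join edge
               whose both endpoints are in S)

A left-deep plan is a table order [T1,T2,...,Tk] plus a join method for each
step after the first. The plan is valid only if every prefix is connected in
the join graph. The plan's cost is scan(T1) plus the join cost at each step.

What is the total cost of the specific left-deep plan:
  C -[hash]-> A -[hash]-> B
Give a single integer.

step 1: scan C: cost=40, card=40
step 2: join A via hash
    card(P join A) = 40*200/(40) = 200
    cost = 40 + 2*200*8 + 40 = 3280
step 3: join B via hash
    card(P join B) = 200*150/(15) = 2000
    cost = 3280 + 2*150*8 + 200 = 5880

5880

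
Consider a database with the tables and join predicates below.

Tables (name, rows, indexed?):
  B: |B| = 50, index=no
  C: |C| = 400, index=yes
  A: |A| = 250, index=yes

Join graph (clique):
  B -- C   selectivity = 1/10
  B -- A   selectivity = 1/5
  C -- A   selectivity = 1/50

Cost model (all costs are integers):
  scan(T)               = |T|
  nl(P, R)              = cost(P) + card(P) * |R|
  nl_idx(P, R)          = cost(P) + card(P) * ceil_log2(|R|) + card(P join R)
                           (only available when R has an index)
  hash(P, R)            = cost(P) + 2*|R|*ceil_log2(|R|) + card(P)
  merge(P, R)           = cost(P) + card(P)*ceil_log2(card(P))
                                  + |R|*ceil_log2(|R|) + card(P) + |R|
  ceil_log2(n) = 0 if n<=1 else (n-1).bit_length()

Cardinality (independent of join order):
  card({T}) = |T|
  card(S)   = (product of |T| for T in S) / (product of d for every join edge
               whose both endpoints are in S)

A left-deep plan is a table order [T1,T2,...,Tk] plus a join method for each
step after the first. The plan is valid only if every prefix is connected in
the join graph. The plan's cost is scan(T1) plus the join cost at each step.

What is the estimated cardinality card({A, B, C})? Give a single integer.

Tables in S: A(250), B(50), C(400)
Edges inside S: B-C(d=10), B-A(d=5), C-A(d=50)
numerator = 250 * 50 * 400 = 5000000
denominator = 10 * 5 * 50 = 2500
card(S) = 5000000 / 2500 = 2000

2000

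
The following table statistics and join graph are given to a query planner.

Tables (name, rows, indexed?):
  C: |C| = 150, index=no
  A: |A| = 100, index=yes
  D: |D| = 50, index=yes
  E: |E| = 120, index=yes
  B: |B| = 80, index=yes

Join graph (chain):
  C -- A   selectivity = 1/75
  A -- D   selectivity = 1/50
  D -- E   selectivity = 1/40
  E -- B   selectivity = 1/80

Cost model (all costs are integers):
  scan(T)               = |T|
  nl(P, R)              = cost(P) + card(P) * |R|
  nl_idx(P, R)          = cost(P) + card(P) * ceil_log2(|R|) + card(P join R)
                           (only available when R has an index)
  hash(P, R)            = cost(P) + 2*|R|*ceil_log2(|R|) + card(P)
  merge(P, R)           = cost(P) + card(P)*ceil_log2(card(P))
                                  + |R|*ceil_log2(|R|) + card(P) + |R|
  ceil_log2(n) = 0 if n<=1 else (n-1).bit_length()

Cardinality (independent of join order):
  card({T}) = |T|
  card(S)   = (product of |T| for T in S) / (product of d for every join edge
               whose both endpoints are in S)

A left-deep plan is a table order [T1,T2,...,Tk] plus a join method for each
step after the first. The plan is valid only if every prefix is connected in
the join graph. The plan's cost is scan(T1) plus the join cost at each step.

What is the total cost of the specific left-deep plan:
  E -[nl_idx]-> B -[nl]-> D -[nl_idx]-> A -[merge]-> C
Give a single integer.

12780

step 1: scan E: cost=120, card=120
step 2: join B via nl_idx
    card(P join B) = 120*80/(80) = 120
    cost = 120 + 120*7 + 120 = 1080
step 3: join D via nl
    card(P join D) = 120*50/(40) = 150
    cost = 1080 + 120*50 = 7080
step 4: join A via nl_idx
    card(P join A) = 150*100/(50) = 300
    cost = 7080 + 150*7 + 300 = 8430
step 5: join C via merge
    card(P join C) = 300*150/(75) = 600
    cost = 8430 + 300*9 + 150*8 + 300 + 150 = 12780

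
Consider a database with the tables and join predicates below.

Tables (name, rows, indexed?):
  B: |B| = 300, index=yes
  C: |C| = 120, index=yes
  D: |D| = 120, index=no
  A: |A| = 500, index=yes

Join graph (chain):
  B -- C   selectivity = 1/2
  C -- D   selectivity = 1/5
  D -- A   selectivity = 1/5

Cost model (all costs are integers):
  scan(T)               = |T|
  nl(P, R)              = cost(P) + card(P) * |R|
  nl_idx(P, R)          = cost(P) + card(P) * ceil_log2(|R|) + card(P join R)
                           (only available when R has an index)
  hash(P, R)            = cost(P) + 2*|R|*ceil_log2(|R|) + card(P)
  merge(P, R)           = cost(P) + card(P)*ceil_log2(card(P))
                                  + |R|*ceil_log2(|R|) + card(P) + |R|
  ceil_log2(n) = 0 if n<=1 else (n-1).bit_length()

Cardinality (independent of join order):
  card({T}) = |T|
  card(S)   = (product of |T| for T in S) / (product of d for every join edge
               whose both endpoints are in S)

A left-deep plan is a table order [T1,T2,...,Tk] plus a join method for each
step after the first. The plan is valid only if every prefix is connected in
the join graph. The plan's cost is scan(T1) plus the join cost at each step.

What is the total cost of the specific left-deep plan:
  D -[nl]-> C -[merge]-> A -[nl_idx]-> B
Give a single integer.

45848960

step 1: scan D: cost=120, card=120
step 2: join C via nl
    card(P join C) = 120*120/(5) = 2880
    cost = 120 + 120*120 = 14520
step 3: join A via merge
    card(P join A) = 2880*500/(5) = 288000
    cost = 14520 + 2880*12 + 500*9 + 2880 + 500 = 56960
step 4: join B via nl_idx
    card(P join B) = 288000*300/(2) = 43200000
    cost = 56960 + 288000*9 + 43200000 = 45848960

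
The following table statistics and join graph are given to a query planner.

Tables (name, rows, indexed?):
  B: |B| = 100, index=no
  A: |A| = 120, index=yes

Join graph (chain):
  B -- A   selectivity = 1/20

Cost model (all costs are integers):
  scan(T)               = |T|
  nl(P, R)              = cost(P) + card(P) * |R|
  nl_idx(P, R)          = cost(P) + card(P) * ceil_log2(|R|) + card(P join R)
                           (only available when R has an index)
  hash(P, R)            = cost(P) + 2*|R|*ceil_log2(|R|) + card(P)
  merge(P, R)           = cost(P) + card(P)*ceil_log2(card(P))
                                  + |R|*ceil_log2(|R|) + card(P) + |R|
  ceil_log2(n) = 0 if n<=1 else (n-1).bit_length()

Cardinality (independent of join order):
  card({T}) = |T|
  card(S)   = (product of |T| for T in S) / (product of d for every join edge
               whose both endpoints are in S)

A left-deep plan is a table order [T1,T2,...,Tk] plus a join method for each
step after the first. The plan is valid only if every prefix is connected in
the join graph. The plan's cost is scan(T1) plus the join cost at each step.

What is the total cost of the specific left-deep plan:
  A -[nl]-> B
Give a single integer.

step 1: scan A: cost=120, card=120
step 2: join B via nl
    card(P join B) = 120*100/(20) = 600
    cost = 120 + 120*100 = 12120

12120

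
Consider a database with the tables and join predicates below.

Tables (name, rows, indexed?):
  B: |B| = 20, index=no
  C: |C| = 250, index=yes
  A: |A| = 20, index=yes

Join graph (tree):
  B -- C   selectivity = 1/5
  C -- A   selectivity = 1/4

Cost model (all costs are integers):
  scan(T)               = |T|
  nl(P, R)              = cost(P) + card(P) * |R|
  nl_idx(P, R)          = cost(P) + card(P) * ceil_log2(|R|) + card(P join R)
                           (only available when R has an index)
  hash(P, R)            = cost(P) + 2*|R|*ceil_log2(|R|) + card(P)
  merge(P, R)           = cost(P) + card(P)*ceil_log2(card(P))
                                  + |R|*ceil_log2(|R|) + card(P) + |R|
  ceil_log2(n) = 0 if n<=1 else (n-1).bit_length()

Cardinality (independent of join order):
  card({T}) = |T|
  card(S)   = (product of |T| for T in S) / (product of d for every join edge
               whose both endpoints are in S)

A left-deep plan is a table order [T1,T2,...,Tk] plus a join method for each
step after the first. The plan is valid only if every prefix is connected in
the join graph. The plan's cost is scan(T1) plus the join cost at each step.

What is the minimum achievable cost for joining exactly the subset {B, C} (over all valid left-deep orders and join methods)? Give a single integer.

Selinger DP over subsets of {B,C}:
  {B}: scan cost=20, card=20
  {C}: scan cost=250, card=250
  {BC}: card=1000; try (B,hash)→700, (C,nl_idx)→1180, (C,merge)→2390, (B,merge)→2620, (C,hash)→4040, (C,nl)→5020 …(+1); best=700 via (B,hash)

700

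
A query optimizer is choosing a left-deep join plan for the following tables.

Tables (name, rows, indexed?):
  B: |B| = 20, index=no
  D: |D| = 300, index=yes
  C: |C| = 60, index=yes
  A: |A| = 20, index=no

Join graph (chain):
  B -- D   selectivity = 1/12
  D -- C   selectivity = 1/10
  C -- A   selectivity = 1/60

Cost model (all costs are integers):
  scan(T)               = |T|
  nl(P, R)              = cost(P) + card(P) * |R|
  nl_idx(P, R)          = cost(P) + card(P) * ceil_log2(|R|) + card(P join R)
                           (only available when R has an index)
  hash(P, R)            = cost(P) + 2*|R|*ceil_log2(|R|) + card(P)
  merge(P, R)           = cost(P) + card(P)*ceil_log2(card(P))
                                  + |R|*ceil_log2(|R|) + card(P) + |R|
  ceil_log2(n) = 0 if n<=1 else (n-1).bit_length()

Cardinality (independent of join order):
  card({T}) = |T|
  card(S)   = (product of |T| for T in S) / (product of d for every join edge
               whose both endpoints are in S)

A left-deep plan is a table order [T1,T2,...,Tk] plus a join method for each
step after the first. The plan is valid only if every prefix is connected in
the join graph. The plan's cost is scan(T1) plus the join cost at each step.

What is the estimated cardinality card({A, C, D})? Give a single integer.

600

Tables in S: A(20), C(60), D(300)
Edges inside S: D-C(d=10), C-A(d=60)
numerator = 20 * 60 * 300 = 360000
denominator = 10 * 60 = 600
card(S) = 360000 / 600 = 600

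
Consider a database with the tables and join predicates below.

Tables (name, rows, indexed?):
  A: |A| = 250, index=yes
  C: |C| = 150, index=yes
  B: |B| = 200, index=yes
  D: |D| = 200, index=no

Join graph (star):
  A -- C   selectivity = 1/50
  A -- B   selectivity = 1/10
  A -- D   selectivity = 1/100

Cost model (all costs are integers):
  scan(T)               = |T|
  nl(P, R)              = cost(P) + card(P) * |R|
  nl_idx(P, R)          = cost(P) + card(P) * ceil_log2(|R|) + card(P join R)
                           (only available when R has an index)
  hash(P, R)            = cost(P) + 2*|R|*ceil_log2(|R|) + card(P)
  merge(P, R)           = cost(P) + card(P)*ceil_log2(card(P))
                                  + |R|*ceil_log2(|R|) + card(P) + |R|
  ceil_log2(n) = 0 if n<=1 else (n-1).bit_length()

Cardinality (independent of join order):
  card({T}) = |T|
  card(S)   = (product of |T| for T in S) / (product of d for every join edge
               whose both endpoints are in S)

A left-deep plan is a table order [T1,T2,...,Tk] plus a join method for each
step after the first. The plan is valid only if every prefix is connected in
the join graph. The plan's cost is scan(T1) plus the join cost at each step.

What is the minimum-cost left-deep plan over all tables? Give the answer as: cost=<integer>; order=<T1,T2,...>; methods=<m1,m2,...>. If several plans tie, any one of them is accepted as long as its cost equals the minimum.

cost=9900; order=D,A,C,B; methods=nl_idx,hash,hash

Selinger DP (subsets sized 1..n):
  {A}: scan cost=250, card=250
  {C}: scan cost=150, card=150
  {B}: scan cost=200, card=200
  {D}: scan cost=200, card=200
  {AC}: card=750; try (A,nl_idx)→2100, (C,hash)→2900, (C,nl_idx)→3000, (A,merge)→3750, (C,merge)→3850, (A,hash)→4300 …(+2); best=2100 via (A,nl_idx)
  {AB}: card=5000; try (B,hash)→3700, (A,merge)→4250, (B,merge)→4300, (A,hash)→4400, (A,nl_idx)→6800, (B,nl_idx)→7250 …(+2); best=3700 via (B,hash)
  {AD}: card=500; try (A,nl_idx)→2300, (D,hash)→3700, (A,merge)→4250, (D,merge)→4300, (A,hash)→4400, (A,nl)→50200 …(+1); best=2300 via (A,nl_idx)
  {ABC}: card=15000; try (B,hash)→6050, (C,hash)→11100, (B,merge)→12150, (B,nl_idx)→23100, (C,nl_idx)→58700, (C,merge)→75050 …(+2); best=6050 via (B,hash)
  {ACD}: card=1500; try (C,hash)→5200, (D,hash)→6050, (C,nl_idx)→7800, (C,merge)→8650, (D,merge)→12150, (C,nl)→77300 …(+1); best=5200 via (C,hash)
  {ABD}: card=10000; try (B,hash)→6000, (B,merge)→9100, (D,hash)→11900, (B,nl_idx)→16300, (D,merge)→75500, (B,nl)→102300 …(+1); best=6000 via (B,hash)
  {ABCD}: card=30000; try (B,hash)→9900, (C,hash)→18400, (D,hash)→24250, (B,merge)→25000, (B,nl_idx)→47200, (C,nl_idx)→116000 …(+5); best=9900 via (B,hash)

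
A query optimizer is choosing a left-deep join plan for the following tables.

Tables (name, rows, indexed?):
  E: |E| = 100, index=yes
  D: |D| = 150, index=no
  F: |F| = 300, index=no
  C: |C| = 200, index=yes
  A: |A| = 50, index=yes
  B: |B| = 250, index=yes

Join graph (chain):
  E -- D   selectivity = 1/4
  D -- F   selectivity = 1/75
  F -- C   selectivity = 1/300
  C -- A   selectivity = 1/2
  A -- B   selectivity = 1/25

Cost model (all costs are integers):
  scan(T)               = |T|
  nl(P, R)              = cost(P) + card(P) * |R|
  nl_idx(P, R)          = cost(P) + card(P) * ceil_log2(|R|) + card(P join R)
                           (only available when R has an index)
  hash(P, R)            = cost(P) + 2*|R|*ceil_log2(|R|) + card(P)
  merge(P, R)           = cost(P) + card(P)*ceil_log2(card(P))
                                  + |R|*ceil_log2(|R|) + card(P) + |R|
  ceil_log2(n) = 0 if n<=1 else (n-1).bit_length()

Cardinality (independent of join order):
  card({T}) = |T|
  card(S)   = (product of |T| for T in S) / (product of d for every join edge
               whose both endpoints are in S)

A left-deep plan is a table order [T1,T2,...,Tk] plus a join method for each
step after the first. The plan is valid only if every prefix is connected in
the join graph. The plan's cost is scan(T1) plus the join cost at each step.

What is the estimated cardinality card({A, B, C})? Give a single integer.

50000

Tables in S: A(50), B(250), C(200)
Edges inside S: C-A(d=2), A-B(d=25)
numerator = 50 * 250 * 200 = 2500000
denominator = 2 * 25 = 50
card(S) = 2500000 / 50 = 50000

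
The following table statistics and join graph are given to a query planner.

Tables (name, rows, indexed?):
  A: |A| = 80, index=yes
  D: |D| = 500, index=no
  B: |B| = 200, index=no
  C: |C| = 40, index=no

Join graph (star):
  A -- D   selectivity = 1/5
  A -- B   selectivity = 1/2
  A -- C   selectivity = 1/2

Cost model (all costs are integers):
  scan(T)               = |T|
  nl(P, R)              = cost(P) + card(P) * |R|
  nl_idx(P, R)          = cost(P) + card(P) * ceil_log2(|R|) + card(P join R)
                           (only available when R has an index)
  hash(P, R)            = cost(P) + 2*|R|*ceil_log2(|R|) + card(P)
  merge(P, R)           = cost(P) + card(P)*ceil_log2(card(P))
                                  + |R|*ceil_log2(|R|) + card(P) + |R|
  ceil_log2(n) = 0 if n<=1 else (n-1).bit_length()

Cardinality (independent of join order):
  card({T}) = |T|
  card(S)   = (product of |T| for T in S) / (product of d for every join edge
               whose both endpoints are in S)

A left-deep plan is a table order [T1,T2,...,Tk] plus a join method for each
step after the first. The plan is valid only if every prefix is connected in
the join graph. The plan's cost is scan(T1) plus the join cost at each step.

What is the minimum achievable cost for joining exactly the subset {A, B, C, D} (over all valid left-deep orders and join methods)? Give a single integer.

Selinger DP over subsets of {A,B,C,D}:
  {A}: scan cost=80, card=80
  {D}: scan cost=500, card=500
  {B}: scan cost=200, card=200
  {C}: scan cost=40, card=40
  {AD}: card=8000; try (A,hash)→2120, (D,merge)→5720, (A,merge)→6140, (D,hash)→9160, (A,nl_idx)→12000, (D,nl)→40080 …(+1); best=2120 via (A,hash)
  {AB}: card=8000; try (A,hash)→1520, (B,merge)→2520, (A,merge)→2640, (B,hash)→3360, (A,nl_idx)→9600, (B,nl)→16080 …(+1); best=1520 via (A,hash)
  {AC}: card=1600; try (C,hash)→640, (A,merge)→960, (C,merge)→1000, (A,hash)→1200, (A,nl_idx)→1920, (A,nl)→3240 …(+1); best=640 via (C,hash)
  {ABD}: card=800000; try (B,hash)→13320, (D,hash)→18520, (B,merge)→115920, (D,merge)→118520, (B,nl)→1602120, (D,nl)→4001520; best=13320 via (B,hash)
  {ACD}: card=160000; try (C,hash)→10600, (D,hash)→11240, (D,merge)→24840, (C,merge)→114400, (C,nl)→322120, (D,nl)→800640; best=10600 via (C,hash)
  {ABC}: card=160000; try (B,hash)→5440, (C,hash)→10000, (B,merge)→21640, (C,merge)→113800, (B,nl)→320640, (C,nl)→321520; best=5440 via (B,hash)
  {ABCD}: card=16000000; try (B,hash)→173800, (D,hash)→174440, (C,hash)→813800, (D,merge)→3050440, (B,merge)→3052400, (C,merge)→16813600 …(+3); best=173800 via (B,hash)

173800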